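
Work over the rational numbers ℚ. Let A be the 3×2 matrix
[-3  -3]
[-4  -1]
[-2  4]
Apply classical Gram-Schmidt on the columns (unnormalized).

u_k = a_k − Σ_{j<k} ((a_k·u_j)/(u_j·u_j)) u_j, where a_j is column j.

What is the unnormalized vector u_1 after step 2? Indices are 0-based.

Step 1: u_0 = a_0 = (-3, -4, -2).
Step 2: u_1 = a_1 − (5/29)·u_0 = (-72/29, -9/29, 126/29).

u_1 = (-72/29, -9/29, 126/29)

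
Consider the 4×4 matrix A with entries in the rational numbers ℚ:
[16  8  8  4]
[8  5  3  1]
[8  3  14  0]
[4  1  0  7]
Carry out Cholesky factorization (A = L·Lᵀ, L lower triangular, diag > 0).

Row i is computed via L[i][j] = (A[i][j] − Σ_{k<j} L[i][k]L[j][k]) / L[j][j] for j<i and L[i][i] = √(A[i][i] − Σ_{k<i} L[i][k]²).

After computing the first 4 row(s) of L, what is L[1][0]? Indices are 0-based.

L[1][0] = 2

Step 1: L[0][0] = √(16) = 4.
  L[1][0] = (8) / L[0][0] = 2.
Step 2: L[1][1] = √(1) = 1.
  L[2][0] = (8) / L[0][0] = 2.
  L[2][1] = (-1) / L[1][1] = -1.
Step 3: L[2][2] = √(9) = 3.
  L[3][0] = (4) / L[0][0] = 1.
  L[3][1] = (-1) / L[1][1] = -1.
  L[3][2] = (-3) / L[2][2] = -1.
Step 4: L[3][3] = √(4) = 2.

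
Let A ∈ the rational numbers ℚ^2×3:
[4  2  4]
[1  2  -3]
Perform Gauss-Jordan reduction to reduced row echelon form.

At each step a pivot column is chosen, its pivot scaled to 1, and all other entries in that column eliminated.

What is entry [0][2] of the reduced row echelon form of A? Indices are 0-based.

[1] R0 /= 4  ⇒  (1, 1/2, 1)
     R1 -= 1·R0  ⇒  (0, 3/2, -4)
[2] R1 /= 3/2  ⇒  (0, 1, -8/3)
     R0 -= 1/2·R1  ⇒  (1, 0, 7/3)

M[0][2] = 7/3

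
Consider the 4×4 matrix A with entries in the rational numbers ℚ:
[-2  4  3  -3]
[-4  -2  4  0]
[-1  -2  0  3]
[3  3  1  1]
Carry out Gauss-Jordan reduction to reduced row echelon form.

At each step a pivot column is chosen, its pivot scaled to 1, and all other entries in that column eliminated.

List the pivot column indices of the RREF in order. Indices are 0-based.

pivot columns: 0, 1, 2, 3

step 1: normalize row 0 (÷-2) = (1, -2, -3/2, 3/2)
  row 1: subtract -4×row0 = (0, -10, -2, 6)
  row 2: subtract -1×row0 = (0, -4, -3/2, 9/2)
  row 3: subtract 3×row0 = (0, 9, 11/2, -7/2)
step 2: normalize row 1 (÷-10) = (0, 1, 1/5, -3/5)
  row 0: subtract -2×row1 = (1, 0, -11/10, 3/10)
  row 2: subtract -4×row1 = (0, 0, -7/10, 21/10)
  row 3: subtract 9×row1 = (0, 0, 37/10, 19/10)
step 3: normalize row 2 (÷-7/10) = (0, 0, 1, -3)
  row 0: subtract -11/10×row2 = (1, 0, 0, -3)
  row 1: subtract 1/5×row2 = (0, 1, 0, 0)
  row 3: subtract 37/10×row2 = (0, 0, 0, 13)
step 4: normalize row 3 (÷13) = (0, 0, 0, 1)
  row 0: subtract -3×row3 = (1, 0, 0, 0)
  row 2: subtract -3×row3 = (0, 0, 1, 0)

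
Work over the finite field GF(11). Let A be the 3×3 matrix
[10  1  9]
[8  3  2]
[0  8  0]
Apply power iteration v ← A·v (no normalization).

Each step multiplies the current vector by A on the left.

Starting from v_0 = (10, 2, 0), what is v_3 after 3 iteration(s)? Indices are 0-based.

v_0 = (10, 2, 0).
v_1 = A·v_0 = (3, 9, 5).
v_2 = A·v_1 = (7, 6, 6).
v_3 = A·v_2 = (9, 9, 4).

v_3 = (9, 9, 4)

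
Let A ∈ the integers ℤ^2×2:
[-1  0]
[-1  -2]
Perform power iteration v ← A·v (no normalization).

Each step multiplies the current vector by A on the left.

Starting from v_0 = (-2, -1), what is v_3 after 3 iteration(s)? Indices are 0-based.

v_3 = (2, 22)

v_0 = (-2, -1).
v_1 = A·v_0 = (2, 4).
v_2 = A·v_1 = (-2, -10).
v_3 = A·v_2 = (2, 22).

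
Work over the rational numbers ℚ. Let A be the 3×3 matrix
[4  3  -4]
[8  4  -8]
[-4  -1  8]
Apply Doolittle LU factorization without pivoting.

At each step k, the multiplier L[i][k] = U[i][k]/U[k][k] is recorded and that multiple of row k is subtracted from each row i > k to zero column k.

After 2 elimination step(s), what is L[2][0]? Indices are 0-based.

[col 0] pivot 4
  R1 -= 2*R0 → (0, -2, 0)  (L[1][0] := 2)
  R2 -= -1*R0 → (0, 2, 4)  (L[2][0] := -1)
[col 1] pivot -2
  R2 -= -1*R1 → (0, 0, 4)  (L[2][1] := -1)

L[2][0] = -1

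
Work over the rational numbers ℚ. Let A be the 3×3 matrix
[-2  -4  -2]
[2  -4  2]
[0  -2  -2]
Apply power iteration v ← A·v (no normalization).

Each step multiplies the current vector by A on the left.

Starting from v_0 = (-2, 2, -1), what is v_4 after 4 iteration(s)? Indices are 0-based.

v_0 = (-2, 2, -1).
v_1 = A·v_0 = (-2, -14, -2).
v_2 = A·v_1 = (64, 48, 32).
v_3 = A·v_2 = (-384, 0, -160).
v_4 = A·v_3 = (1088, -1088, 320).

v_4 = (1088, -1088, 320)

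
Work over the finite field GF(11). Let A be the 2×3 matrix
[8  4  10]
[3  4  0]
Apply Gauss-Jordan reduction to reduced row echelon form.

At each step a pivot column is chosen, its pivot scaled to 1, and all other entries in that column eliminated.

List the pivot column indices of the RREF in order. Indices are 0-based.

pivot columns: 0, 1

step 1: normalize row 0 (÷8) = (1, 6, 4)
  row 1: subtract 3×row0 = (0, 8, 10)
step 2: normalize row 1 (÷8) = (0, 1, 4)
  row 0: subtract 6×row1 = (1, 0, 2)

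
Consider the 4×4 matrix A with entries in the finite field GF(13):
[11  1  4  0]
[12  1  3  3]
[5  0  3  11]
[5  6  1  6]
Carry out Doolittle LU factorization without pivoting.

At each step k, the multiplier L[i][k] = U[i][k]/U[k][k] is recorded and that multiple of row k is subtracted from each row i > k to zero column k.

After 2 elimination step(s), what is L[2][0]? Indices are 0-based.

L[2][0] = 4

Step 1: pivot at (0,0) is 11.
  row1 ← row1 − (7)·row0  ⇒  L[1][0]=7, U row1=(0, 7, 1, 3)
  row2 ← row2 − (4)·row0  ⇒  L[2][0]=4, U row2=(0, 9, 0, 11)
  row3 ← row3 − (4)·row0  ⇒  L[3][0]=4, U row3=(0, 2, 11, 6)
Step 2: pivot at (1,1) is 7.
  row2 ← row2 − (5)·row1  ⇒  L[2][1]=5, U row2=(0, 0, 8, 9)
  row3 ← row3 − (4)·row1  ⇒  L[3][1]=4, U row3=(0, 0, 7, 7)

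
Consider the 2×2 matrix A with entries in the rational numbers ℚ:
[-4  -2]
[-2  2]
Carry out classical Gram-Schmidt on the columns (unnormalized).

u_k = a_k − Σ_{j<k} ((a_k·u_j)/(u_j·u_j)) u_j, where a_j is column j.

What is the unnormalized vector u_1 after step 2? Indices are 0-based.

Step 1: u_0 = a_0 = (-4, -2).
Step 2: u_1 = a_1 − (1/5)·u_0 = (-6/5, 12/5).

u_1 = (-6/5, 12/5)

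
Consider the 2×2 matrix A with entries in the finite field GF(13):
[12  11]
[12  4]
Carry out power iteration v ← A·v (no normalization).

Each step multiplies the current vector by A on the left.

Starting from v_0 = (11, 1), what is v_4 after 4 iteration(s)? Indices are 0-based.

v_4 = (2, 0)

v_0 = (11, 1).
v_1 = A·v_0 = (0, 6).
v_2 = A·v_1 = (1, 11).
v_3 = A·v_2 = (3, 4).
v_4 = A·v_3 = (2, 0).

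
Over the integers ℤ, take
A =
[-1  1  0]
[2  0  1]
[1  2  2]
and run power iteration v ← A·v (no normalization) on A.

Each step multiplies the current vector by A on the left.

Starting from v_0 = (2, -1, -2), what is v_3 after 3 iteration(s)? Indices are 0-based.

v_3 = (-15, 3, -29)

v_0 = (2, -1, -2).
v_1 = A·v_0 = (-3, 2, -4).
v_2 = A·v_1 = (5, -10, -7).
v_3 = A·v_2 = (-15, 3, -29).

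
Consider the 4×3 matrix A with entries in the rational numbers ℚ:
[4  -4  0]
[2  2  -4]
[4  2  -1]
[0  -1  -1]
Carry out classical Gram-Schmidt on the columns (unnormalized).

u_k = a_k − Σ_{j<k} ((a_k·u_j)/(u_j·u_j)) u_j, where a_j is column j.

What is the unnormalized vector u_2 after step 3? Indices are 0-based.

Step 1: u_0 = a_0 = (4, 2, 4, 0).
Step 2: u_1 = a_1 − (-1/9)·u_0 = (-32/9, 20/9, 22/9, -1).
Step 3: u_2 = a_2 − (-1/3)·u_0 − (-93/221)·u_1 = (-36/221, -530/221, 301/221, -314/221).

u_2 = (-36/221, -530/221, 301/221, -314/221)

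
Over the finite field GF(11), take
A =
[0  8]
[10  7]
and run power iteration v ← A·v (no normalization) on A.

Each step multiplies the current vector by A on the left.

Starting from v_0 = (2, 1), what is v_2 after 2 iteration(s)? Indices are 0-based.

v_2 = (7, 5)

v_0 = (2, 1).
v_1 = A·v_0 = (8, 5).
v_2 = A·v_1 = (7, 5).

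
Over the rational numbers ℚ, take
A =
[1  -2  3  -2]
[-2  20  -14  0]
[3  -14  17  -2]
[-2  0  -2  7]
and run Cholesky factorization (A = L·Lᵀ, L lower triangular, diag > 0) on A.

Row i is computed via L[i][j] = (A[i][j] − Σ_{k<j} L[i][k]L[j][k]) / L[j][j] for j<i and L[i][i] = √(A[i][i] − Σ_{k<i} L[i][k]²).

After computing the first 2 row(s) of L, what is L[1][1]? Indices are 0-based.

Step 1: L[0][0] = √(1) = 1.
  L[1][0] = (-2) / L[0][0] = -2.
Step 2: L[1][1] = √(16) = 4.

L[1][1] = 4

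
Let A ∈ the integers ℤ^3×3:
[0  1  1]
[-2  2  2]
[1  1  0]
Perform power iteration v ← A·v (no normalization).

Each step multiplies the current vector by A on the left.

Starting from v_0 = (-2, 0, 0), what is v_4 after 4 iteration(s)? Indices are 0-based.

v_4 = (18, 20, 20)

v_0 = (-2, 0, 0).
v_1 = A·v_0 = (0, 4, -2).
v_2 = A·v_1 = (2, 4, 4).
v_3 = A·v_2 = (8, 12, 6).
v_4 = A·v_3 = (18, 20, 20).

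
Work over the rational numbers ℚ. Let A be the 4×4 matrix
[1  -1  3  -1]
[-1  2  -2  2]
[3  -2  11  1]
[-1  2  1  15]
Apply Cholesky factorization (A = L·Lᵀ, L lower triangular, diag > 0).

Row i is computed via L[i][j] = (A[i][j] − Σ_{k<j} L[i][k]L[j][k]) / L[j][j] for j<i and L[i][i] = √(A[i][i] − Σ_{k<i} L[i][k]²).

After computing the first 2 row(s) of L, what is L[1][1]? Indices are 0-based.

Step 1: L[0][0] = √(1) = 1.
  L[1][0] = (-1) / L[0][0] = -1.
Step 2: L[1][1] = √(1) = 1.

L[1][1] = 1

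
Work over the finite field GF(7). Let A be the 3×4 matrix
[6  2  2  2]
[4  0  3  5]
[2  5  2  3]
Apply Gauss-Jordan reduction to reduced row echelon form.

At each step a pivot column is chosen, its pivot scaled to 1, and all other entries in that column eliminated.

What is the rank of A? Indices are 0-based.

rank = 3

pivot(0,0)=6: scale R0 → (1, 5, 5, 5)
  clear (1,0): R1 −= (4)R0 → (0, 1, 4, 6)
  clear (2,0): R2 −= (2)R0 → (0, 2, 6, 0)
pivot(1,1)=1: scale R1 → (0, 1, 4, 6)
  clear (0,1): R0 −= (5)R1 → (1, 0, 6, 3)
  clear (2,1): R2 −= (2)R1 → (0, 0, 5, 2)
pivot(2,2)=5: scale R2 → (0, 0, 1, 6)
  clear (0,2): R0 −= (6)R2 → (1, 0, 0, 2)
  clear (1,2): R1 −= (4)R2 → (0, 1, 0, 3)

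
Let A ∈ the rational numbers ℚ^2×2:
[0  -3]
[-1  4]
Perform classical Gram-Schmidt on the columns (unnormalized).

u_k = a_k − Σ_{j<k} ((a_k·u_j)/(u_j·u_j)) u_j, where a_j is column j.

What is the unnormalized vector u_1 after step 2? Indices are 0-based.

Step 1: u_0 = a_0 = (0, -1).
Step 2: u_1 = a_1 − (-4)·u_0 = (-3, 0).

u_1 = (-3, 0)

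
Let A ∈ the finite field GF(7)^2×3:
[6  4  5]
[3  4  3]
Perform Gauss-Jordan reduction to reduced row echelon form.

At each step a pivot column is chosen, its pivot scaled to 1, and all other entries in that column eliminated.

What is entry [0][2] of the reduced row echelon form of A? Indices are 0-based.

M[0][2] = 3

pivot(0,0)=6: scale R0 → (1, 3, 2)
  clear (1,0): R1 −= (3)R0 → (0, 2, 4)
pivot(1,1)=2: scale R1 → (0, 1, 2)
  clear (0,1): R0 −= (3)R1 → (1, 0, 3)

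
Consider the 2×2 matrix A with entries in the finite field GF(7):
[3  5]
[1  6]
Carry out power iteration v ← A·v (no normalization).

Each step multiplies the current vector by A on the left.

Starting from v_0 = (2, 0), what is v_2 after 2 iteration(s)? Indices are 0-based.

v_2 = (0, 4)

v_0 = (2, 0).
v_1 = A·v_0 = (6, 2).
v_2 = A·v_1 = (0, 4).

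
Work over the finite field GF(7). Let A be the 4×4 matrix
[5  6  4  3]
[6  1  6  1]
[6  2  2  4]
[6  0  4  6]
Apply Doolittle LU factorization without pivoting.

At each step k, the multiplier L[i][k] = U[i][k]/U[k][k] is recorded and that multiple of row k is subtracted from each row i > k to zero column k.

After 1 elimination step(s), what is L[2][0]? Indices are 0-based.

Step 1: pivot at (0,0) is 5.
  row1 ← row1 − (4)·row0  ⇒  L[1][0]=4, U row1=(0, 5, 4, 3)
  row2 ← row2 − (4)·row0  ⇒  L[2][0]=4, U row2=(0, 6, 0, 6)
  row3 ← row3 − (4)·row0  ⇒  L[3][0]=4, U row3=(0, 4, 2, 1)

L[2][0] = 4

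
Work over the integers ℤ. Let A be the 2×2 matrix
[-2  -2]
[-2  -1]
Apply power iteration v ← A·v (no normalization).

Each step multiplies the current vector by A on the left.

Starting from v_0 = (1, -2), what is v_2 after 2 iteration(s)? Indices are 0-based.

v_0 = (1, -2).
v_1 = A·v_0 = (2, 0).
v_2 = A·v_1 = (-4, -4).

v_2 = (-4, -4)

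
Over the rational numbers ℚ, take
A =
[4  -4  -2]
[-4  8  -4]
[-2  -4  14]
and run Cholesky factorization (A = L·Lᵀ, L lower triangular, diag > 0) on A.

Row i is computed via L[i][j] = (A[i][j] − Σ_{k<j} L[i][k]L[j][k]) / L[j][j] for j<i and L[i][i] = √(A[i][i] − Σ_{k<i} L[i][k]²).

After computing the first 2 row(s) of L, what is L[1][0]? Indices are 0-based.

Step 1: L[0][0] = √(4) = 2.
  L[1][0] = (-4) / L[0][0] = -2.
Step 2: L[1][1] = √(4) = 2.

L[1][0] = -2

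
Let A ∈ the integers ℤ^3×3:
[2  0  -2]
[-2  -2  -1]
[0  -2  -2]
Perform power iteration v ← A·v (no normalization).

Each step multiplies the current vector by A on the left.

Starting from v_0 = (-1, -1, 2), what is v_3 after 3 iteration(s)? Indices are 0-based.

v_3 = (-16, -4, -20)

v_0 = (-1, -1, 2).
v_1 = A·v_0 = (-6, 2, -2).
v_2 = A·v_1 = (-8, 10, 0).
v_3 = A·v_2 = (-16, -4, -20).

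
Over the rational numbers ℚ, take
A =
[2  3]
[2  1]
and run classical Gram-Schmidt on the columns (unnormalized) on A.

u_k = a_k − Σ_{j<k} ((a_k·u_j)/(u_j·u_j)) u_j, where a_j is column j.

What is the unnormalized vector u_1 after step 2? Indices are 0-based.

Step 1: u_0 = a_0 = (2, 2).
Step 2: u_1 = a_1 − (1)·u_0 = (1, -1).

u_1 = (1, -1)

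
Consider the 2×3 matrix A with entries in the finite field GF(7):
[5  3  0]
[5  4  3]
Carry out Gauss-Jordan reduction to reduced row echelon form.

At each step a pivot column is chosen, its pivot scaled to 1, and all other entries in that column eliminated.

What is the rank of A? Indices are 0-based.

[1] R0 /= 5  ⇒  (1, 2, 0)
     R1 -= 5·R0  ⇒  (0, 1, 3)
[2] R1 /= 1  ⇒  (0, 1, 3)
     R0 -= 2·R1  ⇒  (1, 0, 1)

rank = 2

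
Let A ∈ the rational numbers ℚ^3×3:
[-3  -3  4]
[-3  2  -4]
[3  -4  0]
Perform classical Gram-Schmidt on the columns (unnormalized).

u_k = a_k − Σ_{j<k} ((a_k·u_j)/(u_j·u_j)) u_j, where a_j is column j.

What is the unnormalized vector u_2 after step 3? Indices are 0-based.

u_2 = (12/13, -42/13, -30/13)

Step 1: u_0 = a_0 = (-3, -3, 3).
Step 2: u_1 = a_1 − (-1/3)·u_0 = (-4, 1, -3).
Step 3: u_2 = a_2 − (0)·u_0 − (-10/13)·u_1 = (12/13, -42/13, -30/13).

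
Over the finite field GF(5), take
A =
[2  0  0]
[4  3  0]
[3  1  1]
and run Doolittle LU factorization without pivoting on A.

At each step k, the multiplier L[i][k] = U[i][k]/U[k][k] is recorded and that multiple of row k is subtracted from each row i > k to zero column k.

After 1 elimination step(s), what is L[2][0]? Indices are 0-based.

L[2][0] = 4

[col 0] pivot 2
  R1 -= 2*R0 → (0, 3, 0)  (L[1][0] := 2)
  R2 -= 4*R0 → (0, 1, 1)  (L[2][0] := 4)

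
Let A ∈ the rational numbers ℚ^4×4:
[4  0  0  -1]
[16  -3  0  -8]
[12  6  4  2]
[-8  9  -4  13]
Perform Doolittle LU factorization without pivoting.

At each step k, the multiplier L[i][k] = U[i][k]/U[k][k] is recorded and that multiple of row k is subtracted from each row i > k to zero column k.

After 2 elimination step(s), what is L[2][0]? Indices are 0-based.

L[2][0] = 3

k=0: U[0][0]=4
  eliminate (1,0): mult=4, new row 1: (0, -3, 0, -4); set L[1][0]=4
  eliminate (2,0): mult=3, new row 2: (0, 6, 4, 5); set L[2][0]=3
  eliminate (3,0): mult=-2, new row 3: (0, 9, -4, 11); set L[3][0]=-2
k=1: U[1][1]=-3
  eliminate (2,1): mult=-2, new row 2: (0, 0, 4, -3); set L[2][1]=-2
  eliminate (3,1): mult=-3, new row 3: (0, 0, -4, -1); set L[3][1]=-3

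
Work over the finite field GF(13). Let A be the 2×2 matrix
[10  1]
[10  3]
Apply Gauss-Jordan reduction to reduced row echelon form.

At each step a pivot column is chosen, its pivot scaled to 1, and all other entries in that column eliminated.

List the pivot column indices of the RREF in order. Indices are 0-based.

pivot columns: 0, 1

step 1: normalize row 0 (÷10) = (1, 4)
  row 1: subtract 10×row0 = (0, 2)
step 2: normalize row 1 (÷2) = (0, 1)
  row 0: subtract 4×row1 = (1, 0)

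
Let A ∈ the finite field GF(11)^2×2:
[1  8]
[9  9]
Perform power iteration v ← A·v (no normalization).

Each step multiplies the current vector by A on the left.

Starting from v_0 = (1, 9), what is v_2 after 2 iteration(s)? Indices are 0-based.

v_0 = (1, 9).
v_1 = A·v_0 = (7, 2).
v_2 = A·v_1 = (1, 4).

v_2 = (1, 4)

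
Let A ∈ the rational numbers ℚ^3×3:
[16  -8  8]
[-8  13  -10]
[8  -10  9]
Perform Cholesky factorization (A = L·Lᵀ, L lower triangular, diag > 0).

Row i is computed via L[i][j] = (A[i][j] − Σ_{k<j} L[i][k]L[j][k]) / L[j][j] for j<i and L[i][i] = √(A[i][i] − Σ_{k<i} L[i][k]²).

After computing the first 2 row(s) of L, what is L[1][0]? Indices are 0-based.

L[1][0] = -2

Step 1: L[0][0] = √(16) = 4.
  L[1][0] = (-8) / L[0][0] = -2.
Step 2: L[1][1] = √(9) = 3.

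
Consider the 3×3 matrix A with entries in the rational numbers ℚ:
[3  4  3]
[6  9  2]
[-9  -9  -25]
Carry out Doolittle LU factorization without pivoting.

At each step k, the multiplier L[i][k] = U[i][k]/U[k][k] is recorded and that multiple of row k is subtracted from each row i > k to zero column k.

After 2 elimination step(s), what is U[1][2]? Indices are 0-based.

Step 1: pivot at (0,0) is 3.
  row1 ← row1 − (2)·row0  ⇒  L[1][0]=2, U row1=(0, 1, -4)
  row2 ← row2 − (-3)·row0  ⇒  L[2][0]=-3, U row2=(0, 3, -16)
Step 2: pivot at (1,1) is 1.
  row2 ← row2 − (3)·row1  ⇒  L[2][1]=3, U row2=(0, 0, -4)

U[1][2] = -4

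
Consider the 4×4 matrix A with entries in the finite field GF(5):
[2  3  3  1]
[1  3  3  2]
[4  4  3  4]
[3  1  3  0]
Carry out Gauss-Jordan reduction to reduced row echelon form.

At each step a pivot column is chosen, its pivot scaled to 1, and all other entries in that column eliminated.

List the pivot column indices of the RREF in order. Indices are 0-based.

pivot(0,0)=2: scale R0 → (1, 4, 4, 3)
  clear (1,0): R1 −= (1)R0 → (0, 4, 4, 4)
  clear (2,0): R2 −= (4)R0 → (0, 3, 2, 2)
  clear (3,0): R3 −= (3)R0 → (0, 4, 1, 1)
pivot(1,1)=4: scale R1 → (0, 1, 1, 1)
  clear (0,1): R0 −= (4)R1 → (1, 0, 0, 4)
  clear (2,1): R2 −= (3)R1 → (0, 0, 4, 4)
  clear (3,1): R3 −= (4)R1 → (0, 0, 2, 2)
pivot(2,2)=4: scale R2 → (0, 0, 1, 1)
  clear (1,2): R1 −= (1)R2 → (0, 1, 0, 0)
  clear (3,2): R3 −= (2)R2 → (0, 0, 0, 0)
col 3: no nonzero at/below row 3; advance.

pivot columns: 0, 1, 2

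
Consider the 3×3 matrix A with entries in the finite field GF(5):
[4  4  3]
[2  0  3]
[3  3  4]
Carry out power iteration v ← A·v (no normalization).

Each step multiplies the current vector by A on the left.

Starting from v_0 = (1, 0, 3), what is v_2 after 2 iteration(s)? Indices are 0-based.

v_2 = (1, 1, 2)

v_0 = (1, 0, 3).
v_1 = A·v_0 = (3, 1, 0).
v_2 = A·v_1 = (1, 1, 2).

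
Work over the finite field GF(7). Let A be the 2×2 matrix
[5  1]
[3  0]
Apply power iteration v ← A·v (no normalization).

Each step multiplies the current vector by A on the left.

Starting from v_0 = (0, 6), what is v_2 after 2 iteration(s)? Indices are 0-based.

v_2 = (2, 4)

v_0 = (0, 6).
v_1 = A·v_0 = (6, 0).
v_2 = A·v_1 = (2, 4).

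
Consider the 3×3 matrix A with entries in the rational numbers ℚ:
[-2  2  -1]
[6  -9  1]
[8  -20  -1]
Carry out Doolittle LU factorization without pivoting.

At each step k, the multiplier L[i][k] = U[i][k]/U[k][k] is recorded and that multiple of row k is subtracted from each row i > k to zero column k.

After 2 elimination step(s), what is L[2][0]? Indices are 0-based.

[col 0] pivot -2
  R1 -= -3*R0 → (0, -3, -2)  (L[1][0] := -3)
  R2 -= -4*R0 → (0, -12, -5)  (L[2][0] := -4)
[col 1] pivot -3
  R2 -= 4*R1 → (0, 0, 3)  (L[2][1] := 4)

L[2][0] = -4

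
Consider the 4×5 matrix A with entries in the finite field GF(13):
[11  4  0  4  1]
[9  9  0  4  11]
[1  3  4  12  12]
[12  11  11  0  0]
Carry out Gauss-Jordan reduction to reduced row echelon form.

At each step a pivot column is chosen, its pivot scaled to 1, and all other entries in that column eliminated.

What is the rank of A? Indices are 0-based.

rank = 4

step 1: normalize row 0 (÷11) = (1, 11, 0, 11, 6)
  row 1: subtract 9×row0 = (0, 1, 0, 9, 9)
  row 2: subtract 1×row0 = (0, 5, 4, 1, 6)
  row 3: subtract 12×row0 = (0, 9, 11, 11, 6)
step 2: normalize row 1 (÷1) = (0, 1, 0, 9, 9)
  row 0: subtract 11×row1 = (1, 0, 0, 3, 11)
  row 2: subtract 5×row1 = (0, 0, 4, 8, 0)
  row 3: subtract 9×row1 = (0, 0, 11, 8, 3)
step 3: normalize row 2 (÷4) = (0, 0, 1, 2, 0)
  row 3: subtract 11×row2 = (0, 0, 0, 12, 3)
step 4: normalize row 3 (÷12) = (0, 0, 0, 1, 10)
  row 0: subtract 3×row3 = (1, 0, 0, 0, 7)
  row 1: subtract 9×row3 = (0, 1, 0, 0, 10)
  row 2: subtract 2×row3 = (0, 0, 1, 0, 6)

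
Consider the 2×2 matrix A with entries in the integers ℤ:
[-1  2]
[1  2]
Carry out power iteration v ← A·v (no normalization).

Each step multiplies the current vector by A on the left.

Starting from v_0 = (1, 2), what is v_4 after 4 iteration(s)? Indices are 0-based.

v_4 = (47, 85)

v_0 = (1, 2).
v_1 = A·v_0 = (3, 5).
v_2 = A·v_1 = (7, 13).
v_3 = A·v_2 = (19, 33).
v_4 = A·v_3 = (47, 85).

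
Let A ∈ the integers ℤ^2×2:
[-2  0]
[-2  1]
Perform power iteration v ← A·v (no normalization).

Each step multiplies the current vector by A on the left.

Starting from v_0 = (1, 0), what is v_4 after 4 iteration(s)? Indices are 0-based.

v_0 = (1, 0).
v_1 = A·v_0 = (-2, -2).
v_2 = A·v_1 = (4, 2).
v_3 = A·v_2 = (-8, -6).
v_4 = A·v_3 = (16, 10).

v_4 = (16, 10)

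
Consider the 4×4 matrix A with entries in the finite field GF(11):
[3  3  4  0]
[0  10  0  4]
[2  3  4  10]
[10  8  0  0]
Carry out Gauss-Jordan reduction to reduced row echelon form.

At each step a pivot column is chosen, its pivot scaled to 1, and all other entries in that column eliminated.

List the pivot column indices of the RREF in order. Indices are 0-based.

pivot columns: 0, 1, 2

[1] R0 /= 3  ⇒  (1, 1, 5, 0)
     R2 -= 2·R0  ⇒  (0, 1, 5, 10)
     R3 -= 10·R0  ⇒  (0, 9, 5, 0)
[2] R1 /= 10  ⇒  (0, 1, 0, 7)
     R0 -= 1·R1  ⇒  (1, 0, 5, 4)
     R2 -= 1·R1  ⇒  (0, 0, 5, 3)
     R3 -= 9·R1  ⇒  (0, 0, 5, 3)
[3] R2 /= 5  ⇒  (0, 0, 1, 5)
     R0 -= 5·R2  ⇒  (1, 0, 0, 1)
     R3 -= 5·R2  ⇒  (0, 0, 0, 0)
column 3 empty below row 3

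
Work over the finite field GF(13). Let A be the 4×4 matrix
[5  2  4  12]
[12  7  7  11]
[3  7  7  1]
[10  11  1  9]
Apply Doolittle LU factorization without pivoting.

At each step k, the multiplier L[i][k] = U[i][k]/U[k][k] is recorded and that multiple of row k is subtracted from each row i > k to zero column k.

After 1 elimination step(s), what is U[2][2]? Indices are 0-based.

U[2][2] = 2

k=0: U[0][0]=5
  eliminate (1,0): mult=5, new row 1: (0, 10, 0, 3); set L[1][0]=5
  eliminate (2,0): mult=11, new row 2: (0, 11, 2, 12); set L[2][0]=11
  eliminate (3,0): mult=2, new row 3: (0, 7, 6, 11); set L[3][0]=2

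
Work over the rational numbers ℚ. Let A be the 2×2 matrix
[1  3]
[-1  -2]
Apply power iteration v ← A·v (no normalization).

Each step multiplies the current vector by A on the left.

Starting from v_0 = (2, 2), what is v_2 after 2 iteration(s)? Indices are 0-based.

v_0 = (2, 2).
v_1 = A·v_0 = (8, -6).
v_2 = A·v_1 = (-10, 4).

v_2 = (-10, 4)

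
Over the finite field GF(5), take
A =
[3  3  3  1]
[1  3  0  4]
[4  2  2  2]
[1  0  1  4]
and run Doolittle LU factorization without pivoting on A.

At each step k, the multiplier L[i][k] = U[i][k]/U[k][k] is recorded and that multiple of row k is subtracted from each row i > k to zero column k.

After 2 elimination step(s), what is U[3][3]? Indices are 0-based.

k=0: U[0][0]=3
  eliminate (1,0): mult=2, new row 1: (0, 2, 4, 2); set L[1][0]=2
  eliminate (2,0): mult=3, new row 2: (0, 3, 3, 4); set L[2][0]=3
  eliminate (3,0): mult=2, new row 3: (0, 4, 0, 2); set L[3][0]=2
k=1: U[1][1]=2
  eliminate (2,1): mult=4, new row 2: (0, 0, 2, 1); set L[2][1]=4
  eliminate (3,1): mult=2, new row 3: (0, 0, 2, 3); set L[3][1]=2

U[3][3] = 3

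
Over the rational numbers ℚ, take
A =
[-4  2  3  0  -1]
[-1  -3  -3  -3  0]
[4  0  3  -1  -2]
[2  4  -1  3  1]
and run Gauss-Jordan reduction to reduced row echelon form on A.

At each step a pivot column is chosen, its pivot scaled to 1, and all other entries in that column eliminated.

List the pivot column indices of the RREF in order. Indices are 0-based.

pivot columns: 0, 1, 2, 3

step 1: normalize row 0 (÷-4) = (1, -1/2, -3/4, 0, 1/4)
  row 1: subtract -1×row0 = (0, -7/2, -15/4, -3, 1/4)
  row 2: subtract 4×row0 = (0, 2, 6, -1, -3)
  row 3: subtract 2×row0 = (0, 5, 1/2, 3, 1/2)
step 2: normalize row 1 (÷-7/2) = (0, 1, 15/14, 6/7, -1/14)
  row 0: subtract -1/2×row1 = (1, 0, -3/14, 3/7, 3/14)
  row 2: subtract 2×row1 = (0, 0, 27/7, -19/7, -20/7)
  row 3: subtract 5×row1 = (0, 0, -34/7, -9/7, 6/7)
step 3: normalize row 2 (÷27/7) = (0, 0, 1, -19/27, -20/27)
  row 0: subtract -3/14×row2 = (1, 0, 0, 5/18, 1/18)
  row 1: subtract 15/14×row2 = (0, 1, 0, 29/18, 13/18)
  row 3: subtract -34/7×row2 = (0, 0, 0, -127/27, -74/27)
step 4: normalize row 3 (÷-127/27) = (0, 0, 0, 1, 74/127)
  row 0: subtract 5/18×row3 = (1, 0, 0, 0, -27/254)
  row 1: subtract 29/18×row3 = (0, 1, 0, 0, -55/254)
  row 2: subtract -19/27×row3 = (0, 0, 1, 0, -42/127)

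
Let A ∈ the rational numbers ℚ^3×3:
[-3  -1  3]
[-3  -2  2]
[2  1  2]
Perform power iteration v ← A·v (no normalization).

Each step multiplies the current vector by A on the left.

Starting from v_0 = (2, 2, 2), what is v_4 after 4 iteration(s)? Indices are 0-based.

v_0 = (2, 2, 2).
v_1 = A·v_0 = (-2, -6, 10).
v_2 = A·v_1 = (42, 38, 10).
v_3 = A·v_2 = (-134, -182, 142).
v_4 = A·v_3 = (1010, 1050, -166).

v_4 = (1010, 1050, -166)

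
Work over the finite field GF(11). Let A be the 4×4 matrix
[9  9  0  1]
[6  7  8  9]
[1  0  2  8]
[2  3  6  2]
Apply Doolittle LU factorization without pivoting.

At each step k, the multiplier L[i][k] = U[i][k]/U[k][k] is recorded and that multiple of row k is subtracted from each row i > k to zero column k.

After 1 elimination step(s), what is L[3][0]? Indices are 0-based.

L[3][0] = 10

Step 1: pivot at (0,0) is 9.
  row1 ← row1 − (8)·row0  ⇒  L[1][0]=8, U row1=(0, 1, 8, 1)
  row2 ← row2 − (5)·row0  ⇒  L[2][0]=5, U row2=(0, 10, 2, 3)
  row3 ← row3 − (10)·row0  ⇒  L[3][0]=10, U row3=(0, 1, 6, 3)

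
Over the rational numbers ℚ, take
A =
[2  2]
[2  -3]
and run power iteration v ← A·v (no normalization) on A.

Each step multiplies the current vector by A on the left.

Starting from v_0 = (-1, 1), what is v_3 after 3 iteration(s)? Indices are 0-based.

v_3 = (10, -65)

v_0 = (-1, 1).
v_1 = A·v_0 = (0, -5).
v_2 = A·v_1 = (-10, 15).
v_3 = A·v_2 = (10, -65).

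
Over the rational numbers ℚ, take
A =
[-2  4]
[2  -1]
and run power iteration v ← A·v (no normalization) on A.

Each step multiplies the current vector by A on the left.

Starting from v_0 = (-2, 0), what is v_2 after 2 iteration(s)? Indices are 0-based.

v_2 = (-24, 12)

v_0 = (-2, 0).
v_1 = A·v_0 = (4, -4).
v_2 = A·v_1 = (-24, 12).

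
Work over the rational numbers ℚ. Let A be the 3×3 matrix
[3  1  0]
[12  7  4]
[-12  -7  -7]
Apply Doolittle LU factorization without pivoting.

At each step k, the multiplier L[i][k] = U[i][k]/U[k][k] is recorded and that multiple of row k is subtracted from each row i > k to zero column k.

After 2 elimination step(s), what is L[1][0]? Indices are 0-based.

L[1][0] = 4

Step 1: pivot at (0,0) is 3.
  row1 ← row1 − (4)·row0  ⇒  L[1][0]=4, U row1=(0, 3, 4)
  row2 ← row2 − (-4)·row0  ⇒  L[2][0]=-4, U row2=(0, -3, -7)
Step 2: pivot at (1,1) is 3.
  row2 ← row2 − (-1)·row1  ⇒  L[2][1]=-1, U row2=(0, 0, -3)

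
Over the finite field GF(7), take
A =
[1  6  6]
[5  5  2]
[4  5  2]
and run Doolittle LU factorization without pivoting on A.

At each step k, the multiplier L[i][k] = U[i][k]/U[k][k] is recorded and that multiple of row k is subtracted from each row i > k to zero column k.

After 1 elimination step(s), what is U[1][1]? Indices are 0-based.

[col 0] pivot 1
  R1 -= 5*R0 → (0, 3, 0)  (L[1][0] := 5)
  R2 -= 4*R0 → (0, 2, 6)  (L[2][0] := 4)

U[1][1] = 3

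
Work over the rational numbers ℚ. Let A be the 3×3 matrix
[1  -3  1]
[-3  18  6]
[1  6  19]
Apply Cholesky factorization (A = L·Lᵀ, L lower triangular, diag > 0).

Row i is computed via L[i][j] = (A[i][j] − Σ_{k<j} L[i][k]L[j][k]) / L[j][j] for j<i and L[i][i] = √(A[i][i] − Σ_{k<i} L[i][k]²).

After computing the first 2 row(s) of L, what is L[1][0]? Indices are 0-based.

Step 1: L[0][0] = √(1) = 1.
  L[1][0] = (-3) / L[0][0] = -3.
Step 2: L[1][1] = √(9) = 3.

L[1][0] = -3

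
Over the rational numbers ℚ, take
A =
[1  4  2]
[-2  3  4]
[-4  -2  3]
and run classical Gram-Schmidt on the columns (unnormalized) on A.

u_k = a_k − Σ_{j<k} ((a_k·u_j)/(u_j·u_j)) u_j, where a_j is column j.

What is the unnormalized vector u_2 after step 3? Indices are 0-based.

u_2 = (48/191, -42/191, 33/191)

Step 1: u_0 = a_0 = (1, -2, -4).
Step 2: u_1 = a_1 − (2/7)·u_0 = (26/7, 25/7, -6/7).
Step 3: u_2 = a_2 − (-6/7)·u_0 − (134/191)·u_1 = (48/191, -42/191, 33/191).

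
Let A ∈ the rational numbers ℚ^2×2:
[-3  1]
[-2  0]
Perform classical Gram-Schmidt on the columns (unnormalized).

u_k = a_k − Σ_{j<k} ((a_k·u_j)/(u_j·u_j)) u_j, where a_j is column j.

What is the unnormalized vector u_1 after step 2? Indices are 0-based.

u_1 = (4/13, -6/13)

Step 1: u_0 = a_0 = (-3, -2).
Step 2: u_1 = a_1 − (-3/13)·u_0 = (4/13, -6/13).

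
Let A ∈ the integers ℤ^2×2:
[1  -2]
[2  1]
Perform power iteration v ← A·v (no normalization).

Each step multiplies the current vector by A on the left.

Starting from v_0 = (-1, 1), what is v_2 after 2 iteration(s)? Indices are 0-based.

v_0 = (-1, 1).
v_1 = A·v_0 = (-3, -1).
v_2 = A·v_1 = (-1, -7).

v_2 = (-1, -7)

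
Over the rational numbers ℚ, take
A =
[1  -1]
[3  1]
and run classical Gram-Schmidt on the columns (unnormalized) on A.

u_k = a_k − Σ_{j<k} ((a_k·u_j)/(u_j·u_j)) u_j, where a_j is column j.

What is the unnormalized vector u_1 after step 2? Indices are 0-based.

Step 1: u_0 = a_0 = (1, 3).
Step 2: u_1 = a_1 − (1/5)·u_0 = (-6/5, 2/5).

u_1 = (-6/5, 2/5)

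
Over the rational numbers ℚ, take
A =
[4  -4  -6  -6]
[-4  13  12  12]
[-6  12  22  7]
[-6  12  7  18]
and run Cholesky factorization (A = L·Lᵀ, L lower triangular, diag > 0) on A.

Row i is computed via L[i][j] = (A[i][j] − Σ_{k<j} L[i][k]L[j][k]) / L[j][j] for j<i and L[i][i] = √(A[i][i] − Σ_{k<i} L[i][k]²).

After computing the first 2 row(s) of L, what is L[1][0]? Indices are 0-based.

Step 1: L[0][0] = √(4) = 2.
  L[1][0] = (-4) / L[0][0] = -2.
Step 2: L[1][1] = √(9) = 3.

L[1][0] = -2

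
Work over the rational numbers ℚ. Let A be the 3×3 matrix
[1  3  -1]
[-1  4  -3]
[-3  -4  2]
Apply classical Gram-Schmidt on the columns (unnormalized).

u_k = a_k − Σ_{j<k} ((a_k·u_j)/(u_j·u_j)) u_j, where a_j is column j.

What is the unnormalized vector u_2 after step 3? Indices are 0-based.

u_2 = (104/165, -13/66, 91/330)

Step 1: u_0 = a_0 = (1, -1, -3).
Step 2: u_1 = a_1 − (1)·u_0 = (2, 5, -1).
Step 3: u_2 = a_2 − (-4/11)·u_0 − (-19/30)·u_1 = (104/165, -13/66, 91/330).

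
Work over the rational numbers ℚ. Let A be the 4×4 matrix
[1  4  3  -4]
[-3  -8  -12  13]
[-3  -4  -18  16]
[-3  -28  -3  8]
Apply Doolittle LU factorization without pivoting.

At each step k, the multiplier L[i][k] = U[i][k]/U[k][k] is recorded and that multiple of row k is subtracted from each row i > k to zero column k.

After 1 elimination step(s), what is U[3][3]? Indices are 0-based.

[col 0] pivot 1
  R1 -= -3*R0 → (0, 4, -3, 1)  (L[1][0] := -3)
  R2 -= -3*R0 → (0, 8, -9, 4)  (L[2][0] := -3)
  R3 -= -3*R0 → (0, -16, 6, -4)  (L[3][0] := -3)

U[3][3] = -4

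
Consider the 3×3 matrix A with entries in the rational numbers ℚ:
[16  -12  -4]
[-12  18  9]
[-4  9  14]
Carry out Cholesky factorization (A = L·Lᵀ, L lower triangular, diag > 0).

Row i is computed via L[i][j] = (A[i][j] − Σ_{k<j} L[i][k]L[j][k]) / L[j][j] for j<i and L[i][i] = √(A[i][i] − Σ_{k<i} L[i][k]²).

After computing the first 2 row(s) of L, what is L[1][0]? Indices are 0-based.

L[1][0] = -3

Step 1: L[0][0] = √(16) = 4.
  L[1][0] = (-12) / L[0][0] = -3.
Step 2: L[1][1] = √(9) = 3.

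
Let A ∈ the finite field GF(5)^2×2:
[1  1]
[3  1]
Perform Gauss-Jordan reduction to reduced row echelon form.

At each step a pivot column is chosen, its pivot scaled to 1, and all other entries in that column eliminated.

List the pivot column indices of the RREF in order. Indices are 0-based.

pivot columns: 0, 1

[1] R0 /= 1  ⇒  (1, 1)
     R1 -= 3·R0  ⇒  (0, 3)
[2] R1 /= 3  ⇒  (0, 1)
     R0 -= 1·R1  ⇒  (1, 0)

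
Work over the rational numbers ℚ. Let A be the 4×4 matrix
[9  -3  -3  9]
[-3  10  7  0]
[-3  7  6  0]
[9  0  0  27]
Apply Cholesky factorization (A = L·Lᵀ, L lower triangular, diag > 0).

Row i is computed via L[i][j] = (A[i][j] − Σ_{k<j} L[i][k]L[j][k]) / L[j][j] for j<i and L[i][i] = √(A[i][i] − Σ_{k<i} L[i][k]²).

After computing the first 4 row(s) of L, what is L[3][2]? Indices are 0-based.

Step 1: L[0][0] = √(9) = 3.
  L[1][0] = (-3) / L[0][0] = -1.
Step 2: L[1][1] = √(9) = 3.
  L[2][0] = (-3) / L[0][0] = -1.
  L[2][1] = (6) / L[1][1] = 2.
Step 3: L[2][2] = √(1) = 1.
  L[3][0] = (9) / L[0][0] = 3.
  L[3][1] = (3) / L[1][1] = 1.
  L[3][2] = (1) / L[2][2] = 1.
Step 4: L[3][3] = √(16) = 4.

L[3][2] = 1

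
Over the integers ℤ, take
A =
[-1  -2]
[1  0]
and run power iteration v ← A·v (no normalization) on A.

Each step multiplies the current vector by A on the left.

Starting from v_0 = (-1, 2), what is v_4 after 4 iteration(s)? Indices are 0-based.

v_4 = (-11, 1)

v_0 = (-1, 2).
v_1 = A·v_0 = (-3, -1).
v_2 = A·v_1 = (5, -3).
v_3 = A·v_2 = (1, 5).
v_4 = A·v_3 = (-11, 1).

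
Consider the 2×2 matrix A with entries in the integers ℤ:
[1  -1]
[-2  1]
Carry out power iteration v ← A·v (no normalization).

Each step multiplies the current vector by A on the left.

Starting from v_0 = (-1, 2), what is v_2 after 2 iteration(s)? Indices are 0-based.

v_0 = (-1, 2).
v_1 = A·v_0 = (-3, 4).
v_2 = A·v_1 = (-7, 10).

v_2 = (-7, 10)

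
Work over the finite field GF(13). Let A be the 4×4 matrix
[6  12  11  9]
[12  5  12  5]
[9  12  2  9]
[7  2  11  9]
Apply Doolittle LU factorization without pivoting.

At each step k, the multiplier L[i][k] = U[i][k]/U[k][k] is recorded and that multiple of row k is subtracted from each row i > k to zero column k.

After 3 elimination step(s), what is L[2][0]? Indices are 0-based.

L[2][0] = 8

Step 1: pivot at (0,0) is 6.
  row1 ← row1 − (2)·row0  ⇒  L[1][0]=2, U row1=(0, 7, 3, 0)
  row2 ← row2 − (8)·row0  ⇒  L[2][0]=8, U row2=(0, 7, 5, 2)
  row3 ← row3 − (12)·row0  ⇒  L[3][0]=12, U row3=(0, 1, 9, 5)
Step 2: pivot at (1,1) is 7.
  row2 ← row2 − (1)·row1  ⇒  L[2][1]=1, U row2=(0, 0, 2, 2)
  row3 ← row3 − (2)·row1  ⇒  L[3][1]=2, U row3=(0, 0, 3, 5)
Step 3: pivot at (2,2) is 2.
  row3 ← row3 − (8)·row2  ⇒  L[3][2]=8, U row3=(0, 0, 0, 2)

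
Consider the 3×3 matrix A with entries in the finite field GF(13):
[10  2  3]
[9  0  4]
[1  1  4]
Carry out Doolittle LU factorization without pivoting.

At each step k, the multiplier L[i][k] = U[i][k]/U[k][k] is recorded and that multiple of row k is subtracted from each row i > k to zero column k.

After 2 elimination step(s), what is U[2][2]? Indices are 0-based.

U[2][2] = 5

[col 0] pivot 10
  R1 -= 10*R0 → (0, 6, 0)  (L[1][0] := 10)
  R2 -= 4*R0 → (0, 6, 5)  (L[2][0] := 4)
[col 1] pivot 6
  R2 -= 1*R1 → (0, 0, 5)  (L[2][1] := 1)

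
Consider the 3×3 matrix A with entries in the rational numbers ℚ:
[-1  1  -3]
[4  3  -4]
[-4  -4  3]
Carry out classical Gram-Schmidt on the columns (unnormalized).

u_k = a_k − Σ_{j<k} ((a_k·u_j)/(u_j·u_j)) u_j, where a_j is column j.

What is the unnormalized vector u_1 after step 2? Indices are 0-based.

u_1 = (20/11, -3/11, -8/11)

Step 1: u_0 = a_0 = (-1, 4, -4).
Step 2: u_1 = a_1 − (9/11)·u_0 = (20/11, -3/11, -8/11).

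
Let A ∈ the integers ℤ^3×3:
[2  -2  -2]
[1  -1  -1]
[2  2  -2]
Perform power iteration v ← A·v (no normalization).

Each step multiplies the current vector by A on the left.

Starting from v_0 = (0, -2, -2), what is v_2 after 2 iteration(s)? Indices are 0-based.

v_0 = (0, -2, -2).
v_1 = A·v_0 = (8, 4, 0).
v_2 = A·v_1 = (8, 4, 24).

v_2 = (8, 4, 24)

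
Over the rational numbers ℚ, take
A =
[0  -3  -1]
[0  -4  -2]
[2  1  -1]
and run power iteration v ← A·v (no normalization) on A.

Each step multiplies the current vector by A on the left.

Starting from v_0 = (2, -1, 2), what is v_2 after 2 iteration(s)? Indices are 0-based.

v_0 = (2, -1, 2).
v_1 = A·v_0 = (1, 0, 1).
v_2 = A·v_1 = (-1, -2, 1).

v_2 = (-1, -2, 1)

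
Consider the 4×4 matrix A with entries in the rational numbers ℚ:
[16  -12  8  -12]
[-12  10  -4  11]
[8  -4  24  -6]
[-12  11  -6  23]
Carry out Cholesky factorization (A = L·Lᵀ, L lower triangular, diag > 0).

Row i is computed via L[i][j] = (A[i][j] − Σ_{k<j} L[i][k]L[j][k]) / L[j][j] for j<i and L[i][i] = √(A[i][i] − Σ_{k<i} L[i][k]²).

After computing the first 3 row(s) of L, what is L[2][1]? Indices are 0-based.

L[2][1] = 2

Step 1: L[0][0] = √(16) = 4.
  L[1][0] = (-12) / L[0][0] = -3.
Step 2: L[1][1] = √(1) = 1.
  L[2][0] = (8) / L[0][0] = 2.
  L[2][1] = (2) / L[1][1] = 2.
Step 3: L[2][2] = √(16) = 4.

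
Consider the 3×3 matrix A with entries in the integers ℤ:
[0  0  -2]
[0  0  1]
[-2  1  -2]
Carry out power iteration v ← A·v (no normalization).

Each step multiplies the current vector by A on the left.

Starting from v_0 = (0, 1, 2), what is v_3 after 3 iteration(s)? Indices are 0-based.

v_3 = (-32, 16, -47)

v_0 = (0, 1, 2).
v_1 = A·v_0 = (-4, 2, -3).
v_2 = A·v_1 = (6, -3, 16).
v_3 = A·v_2 = (-32, 16, -47).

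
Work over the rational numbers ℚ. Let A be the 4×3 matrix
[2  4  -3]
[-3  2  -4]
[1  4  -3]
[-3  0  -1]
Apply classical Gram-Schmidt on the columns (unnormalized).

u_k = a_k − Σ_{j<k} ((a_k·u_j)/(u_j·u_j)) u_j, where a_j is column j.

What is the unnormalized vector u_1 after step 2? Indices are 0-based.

Step 1: u_0 = a_0 = (2, -3, 1, -3).
Step 2: u_1 = a_1 − (6/23)·u_0 = (80/23, 64/23, 86/23, 18/23).

u_1 = (80/23, 64/23, 86/23, 18/23)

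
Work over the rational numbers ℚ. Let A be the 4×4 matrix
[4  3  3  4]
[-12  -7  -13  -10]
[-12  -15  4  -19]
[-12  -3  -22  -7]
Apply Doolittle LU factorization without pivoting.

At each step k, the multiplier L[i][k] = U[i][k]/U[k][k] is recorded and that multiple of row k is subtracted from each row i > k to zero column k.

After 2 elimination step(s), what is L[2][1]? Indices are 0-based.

L[2][1] = -3

k=0: U[0][0]=4
  eliminate (1,0): mult=-3, new row 1: (0, 2, -4, 2); set L[1][0]=-3
  eliminate (2,0): mult=-3, new row 2: (0, -6, 13, -7); set L[2][0]=-3
  eliminate (3,0): mult=-3, new row 3: (0, 6, -13, 5); set L[3][0]=-3
k=1: U[1][1]=2
  eliminate (2,1): mult=-3, new row 2: (0, 0, 1, -1); set L[2][1]=-3
  eliminate (3,1): mult=3, new row 3: (0, 0, -1, -1); set L[3][1]=3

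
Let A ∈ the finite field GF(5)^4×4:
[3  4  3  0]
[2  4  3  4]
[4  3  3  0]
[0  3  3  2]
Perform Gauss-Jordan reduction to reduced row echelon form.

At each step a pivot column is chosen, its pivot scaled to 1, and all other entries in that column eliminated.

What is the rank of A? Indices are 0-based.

pivot(0,0)=3: scale R0 → (1, 3, 1, 0)
  clear (1,0): R1 −= (2)R0 → (0, 3, 1, 4)
  clear (2,0): R2 −= (4)R0 → (0, 1, 4, 0)
pivot(1,1)=3: scale R1 → (0, 1, 2, 3)
  clear (0,1): R0 −= (3)R1 → (1, 0, 0, 1)
  clear (2,1): R2 −= (1)R1 → (0, 0, 2, 2)
  clear (3,1): R3 −= (3)R1 → (0, 0, 2, 3)
pivot(2,2)=2: scale R2 → (0, 0, 1, 1)
  clear (1,2): R1 −= (2)R2 → (0, 1, 0, 1)
  clear (3,2): R3 −= (2)R2 → (0, 0, 0, 1)
pivot(3,3)=1: scale R3 → (0, 0, 0, 1)
  clear (0,3): R0 −= (1)R3 → (1, 0, 0, 0)
  clear (1,3): R1 −= (1)R3 → (0, 1, 0, 0)
  clear (2,3): R2 −= (1)R3 → (0, 0, 1, 0)

rank = 4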